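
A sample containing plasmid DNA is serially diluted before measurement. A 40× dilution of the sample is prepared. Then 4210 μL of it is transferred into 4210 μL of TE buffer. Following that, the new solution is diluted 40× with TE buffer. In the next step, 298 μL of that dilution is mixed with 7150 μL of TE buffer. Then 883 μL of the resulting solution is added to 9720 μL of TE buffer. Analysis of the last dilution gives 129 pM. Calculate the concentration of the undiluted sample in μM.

Overall dilution factor = 40 × 2 × 40 × 24.99 × 12.01 = 9.60 × 10⁵.
Original = 129 pM × 9.60 × 10⁵ = 1.24 × 10⁸ pM = 124 μM.

124 μM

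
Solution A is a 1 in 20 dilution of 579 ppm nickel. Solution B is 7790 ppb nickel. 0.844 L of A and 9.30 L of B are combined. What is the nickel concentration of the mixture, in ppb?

C_A = 579 ppm / 20 = 28.9 ppm.
C_B = 7790 ppb = 7.79 ppm.
C_mix = (C_A·V_A + C_B·V_B)/(V_A + V_B) = (28.9×0.844 + 7.79×9.30) / 10.14 = 9.55 ppm = 9550 ppb.

9550 ppb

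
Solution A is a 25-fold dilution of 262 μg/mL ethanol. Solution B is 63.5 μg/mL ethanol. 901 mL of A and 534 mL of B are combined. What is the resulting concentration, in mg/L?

30.2 mg/L

C_A = 262 μg/mL / 25 = 10.5 μg/mL.
C_mix = (C_A·V_A + C_B·V_B)/(V_A + V_B) = (10.5×901 + 63.5×534) / 1435 = 30.2 μg/mL = 30.2 mg/L.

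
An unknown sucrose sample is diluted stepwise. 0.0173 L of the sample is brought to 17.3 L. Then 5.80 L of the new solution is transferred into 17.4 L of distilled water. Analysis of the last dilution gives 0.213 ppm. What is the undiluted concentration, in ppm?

Overall dilution factor = 1000 × 4 = 4000.
Original = 0.213 ppm × 4000 = 852 ppm.

852 ppm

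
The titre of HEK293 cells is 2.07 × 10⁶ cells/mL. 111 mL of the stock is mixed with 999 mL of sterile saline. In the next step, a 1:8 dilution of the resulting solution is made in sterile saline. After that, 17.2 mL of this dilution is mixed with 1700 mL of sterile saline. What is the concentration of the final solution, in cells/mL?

Overall dilution factor = 10 × 8 × 99.84 = 7987.
2.07 × 10⁶ cells/mL / 7987 = 259 cells/mL.

259 cells/mL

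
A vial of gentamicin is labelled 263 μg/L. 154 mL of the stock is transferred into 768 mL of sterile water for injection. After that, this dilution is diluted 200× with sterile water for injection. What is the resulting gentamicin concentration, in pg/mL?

220 pg/mL

Overall dilution factor = 5.987 × 200 = 1197.
263 μg/L / 1197 = 0.220 μg/L = 220 pg/mL.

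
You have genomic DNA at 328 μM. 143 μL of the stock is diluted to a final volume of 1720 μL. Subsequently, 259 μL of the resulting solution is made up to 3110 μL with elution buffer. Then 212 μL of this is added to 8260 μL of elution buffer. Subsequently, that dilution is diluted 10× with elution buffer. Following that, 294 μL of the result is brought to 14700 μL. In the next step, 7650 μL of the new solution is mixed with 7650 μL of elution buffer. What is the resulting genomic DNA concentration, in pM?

Overall dilution factor = 12.03 × 12.01 × 39.96 × 10 × 50 × 2 = 5.77 × 10⁶.
328 μM / 5.77 × 10⁶ = 5.68 × 10⁻⁵ μM = 56.8 pM.

56.8 pM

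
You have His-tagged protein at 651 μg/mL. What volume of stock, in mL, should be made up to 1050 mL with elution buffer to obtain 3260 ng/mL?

5.26 mL

3260 ng/mL = 3.26 μg/mL.
V₁ = C₂V₂/C₁ = 3.26 × 1050 / 651 = 5.26 mL.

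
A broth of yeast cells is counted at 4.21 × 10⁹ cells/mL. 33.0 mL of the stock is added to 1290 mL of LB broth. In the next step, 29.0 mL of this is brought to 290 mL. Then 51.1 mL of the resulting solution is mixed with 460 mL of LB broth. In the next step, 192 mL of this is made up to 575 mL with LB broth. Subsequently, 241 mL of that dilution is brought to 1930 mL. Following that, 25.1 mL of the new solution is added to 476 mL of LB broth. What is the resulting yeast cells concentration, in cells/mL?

2190 cells/mL

Overall dilution factor = 40.09 × 10 × 10.00 × 2.995 × 8.008 × 19.96 = 1.92 × 10⁶.
4.21 × 10⁹ cells/mL / 1.92 × 10⁶ = 2190 cells/mL.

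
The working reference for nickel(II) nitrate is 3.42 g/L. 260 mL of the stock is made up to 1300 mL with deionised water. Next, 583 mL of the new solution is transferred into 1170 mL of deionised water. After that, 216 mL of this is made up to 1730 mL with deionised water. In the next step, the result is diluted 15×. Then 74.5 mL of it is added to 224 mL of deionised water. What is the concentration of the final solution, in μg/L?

473 μg/L

Overall dilution factor = 5 × 3.007 × 8.009 × 15 × 4.007 = 7237.
3.42 g/L / 7237 = 4.73 × 10⁻⁴ g/L = 473 μg/L.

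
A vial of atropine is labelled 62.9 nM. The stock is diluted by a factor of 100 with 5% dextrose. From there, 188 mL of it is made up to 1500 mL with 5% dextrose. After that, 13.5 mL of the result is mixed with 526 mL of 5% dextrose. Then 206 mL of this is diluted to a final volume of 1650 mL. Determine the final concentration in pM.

0.246 pM

Overall dilution factor = 100 × 7.979 × 39.96 × 8.010 = 2.55 × 10⁵.
62.9 nM / 2.55 × 10⁵ = 2.46 × 10⁻⁴ nM = 0.246 pM.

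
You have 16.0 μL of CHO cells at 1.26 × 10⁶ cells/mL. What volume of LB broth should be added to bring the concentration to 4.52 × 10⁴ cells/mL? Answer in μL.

430 μL

V₂ = C₁V₁/C₂ = 1.26 × 10⁶ × 16.0 / 4.52 × 10⁴ = 446 μL.
Diluent to add = V₂ − V₁ = 446 − 16.0 = 430 μL.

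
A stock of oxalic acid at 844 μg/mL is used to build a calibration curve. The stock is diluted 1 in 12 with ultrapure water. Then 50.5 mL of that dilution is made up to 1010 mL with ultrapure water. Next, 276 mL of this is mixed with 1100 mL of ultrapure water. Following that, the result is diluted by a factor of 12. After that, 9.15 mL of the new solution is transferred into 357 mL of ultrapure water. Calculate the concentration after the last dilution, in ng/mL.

1.47 ng/mL

Overall dilution factor = 12 × 20 × 4.986 × 12 × 40.02 = 5.75 × 10⁵.
844 μg/mL / 5.75 × 10⁵ = 1.47 × 10⁻³ μg/mL = 1.47 ng/mL.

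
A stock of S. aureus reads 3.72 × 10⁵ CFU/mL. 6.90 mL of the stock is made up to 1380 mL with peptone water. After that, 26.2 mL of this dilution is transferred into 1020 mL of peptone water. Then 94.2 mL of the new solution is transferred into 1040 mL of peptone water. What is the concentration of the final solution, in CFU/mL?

3.87 CFU/mL

Overall dilution factor = 200 × 39.93 × 12.04 = 9.62 × 10⁴.
3.72 × 10⁵ CFU/mL / 9.62 × 10⁴ = 3.87 CFU/mL.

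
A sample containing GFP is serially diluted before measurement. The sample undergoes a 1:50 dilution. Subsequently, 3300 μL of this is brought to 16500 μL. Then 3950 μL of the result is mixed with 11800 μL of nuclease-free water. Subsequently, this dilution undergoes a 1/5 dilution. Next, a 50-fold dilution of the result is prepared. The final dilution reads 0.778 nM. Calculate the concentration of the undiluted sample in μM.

194 μM

Overall dilution factor = 50 × 5 × 3.987 × 5 × 50 = 2.49 × 10⁵.
Original = 0.778 nM × 2.49 × 10⁵ = 1.94 × 10⁵ nM = 194 μM.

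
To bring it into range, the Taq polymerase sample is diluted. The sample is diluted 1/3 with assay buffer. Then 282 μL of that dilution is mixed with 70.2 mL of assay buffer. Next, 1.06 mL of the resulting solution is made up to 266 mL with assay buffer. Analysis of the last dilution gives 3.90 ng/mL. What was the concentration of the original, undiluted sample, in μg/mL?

Overall dilution factor = 3 × 249.9 × 250.9 = 1.88 × 10⁵.
Original = 3.90 ng/mL × 1.88 × 10⁵ = 7.34 × 10⁵ ng/mL = 734 μg/mL.

734 μg/mL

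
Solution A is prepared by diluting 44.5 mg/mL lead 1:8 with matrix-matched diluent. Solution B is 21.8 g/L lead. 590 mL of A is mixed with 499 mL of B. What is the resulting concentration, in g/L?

13.0 g/L

C_A = 44.5 mg/mL / 8 = 5.56 mg/mL.
C_B = 21.8 g/L = 21.8 mg/mL.
C_mix = (C_A·V_A + C_B·V_B)/(V_A + V_B) = (5.56×590 + 21.8×499) / 1089 = 13.0 mg/mL = 13.0 g/L.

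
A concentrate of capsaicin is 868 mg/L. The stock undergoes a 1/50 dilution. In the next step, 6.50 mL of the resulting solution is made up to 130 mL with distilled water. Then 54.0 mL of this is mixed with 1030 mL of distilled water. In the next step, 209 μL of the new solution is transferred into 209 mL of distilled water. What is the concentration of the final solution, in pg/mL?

43.2 pg/mL

Overall dilution factor = 50 × 20 × 20.07 × 1001 = 2.01 × 10⁷.
868 mg/L / 2.01 × 10⁷ = 4.32 × 10⁻⁵ mg/L = 43.2 pg/mL.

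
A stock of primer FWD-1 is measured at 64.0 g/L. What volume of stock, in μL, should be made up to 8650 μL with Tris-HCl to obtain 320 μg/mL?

43.2 μL

320 μg/mL = 0.320 g/L.
V₁ = C₂V₂/C₁ = 0.320 × 8650 / 64.0 = 43.2 μL.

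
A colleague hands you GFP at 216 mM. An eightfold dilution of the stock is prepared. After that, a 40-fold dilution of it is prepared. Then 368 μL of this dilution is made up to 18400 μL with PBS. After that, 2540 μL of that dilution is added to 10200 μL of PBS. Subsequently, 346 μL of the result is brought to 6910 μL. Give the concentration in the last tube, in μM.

0.135 μM

Overall dilution factor = 8 × 40 × 50 × 5.016 × 19.97 = 1.60 × 10⁶.
216 mM / 1.60 × 10⁶ = 1.35 × 10⁻⁴ mM = 0.135 μM.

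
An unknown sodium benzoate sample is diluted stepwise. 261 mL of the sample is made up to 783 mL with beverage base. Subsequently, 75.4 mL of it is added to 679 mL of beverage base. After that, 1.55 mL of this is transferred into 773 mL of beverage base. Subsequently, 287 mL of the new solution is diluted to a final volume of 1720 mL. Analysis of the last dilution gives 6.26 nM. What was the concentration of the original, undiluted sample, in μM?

563 μM

Overall dilution factor = 3 × 10.01 × 499.7 × 5.993 = 8.99 × 10⁴.
Original = 6.26 nM × 8.99 × 10⁴ = 5.63 × 10⁵ nM = 563 μM.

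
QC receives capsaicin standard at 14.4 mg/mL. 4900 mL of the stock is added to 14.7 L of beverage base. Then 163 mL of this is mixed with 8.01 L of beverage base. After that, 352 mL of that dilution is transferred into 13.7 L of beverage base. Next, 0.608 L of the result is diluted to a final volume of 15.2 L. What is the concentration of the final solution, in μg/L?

Overall dilution factor = 4 × 50.14 × 39.92 × 25 = 2.00 × 10⁵.
14.4 mg/mL / 2.00 × 10⁵ = 7.19 × 10⁻⁵ mg/mL = 71.9 μg/L.

71.9 μg/L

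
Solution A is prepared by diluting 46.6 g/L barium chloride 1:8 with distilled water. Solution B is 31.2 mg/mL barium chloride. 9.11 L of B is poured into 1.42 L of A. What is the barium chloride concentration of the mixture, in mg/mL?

C_A = 46.6 g/L / 8 = 5.83 g/L.
C_B = 31.2 mg/mL = 31.2 g/L.
C_mix = (C_A·V_A + C_B·V_B)/(V_A + V_B) = (5.83×1.42 + 31.2×9.11) / 10.53 = 27.8 g/L = 27.8 mg/mL.

27.8 mg/mL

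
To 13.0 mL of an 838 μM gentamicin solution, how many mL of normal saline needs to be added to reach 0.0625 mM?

161 mL

0.0625 mM = 62.5 μM.
V₂ = C₁V₁/C₂ = 838 × 13.0 / 62.5 = 174 mL.
Diluent to add = V₂ − V₁ = 174 − 13.0 = 161 mL.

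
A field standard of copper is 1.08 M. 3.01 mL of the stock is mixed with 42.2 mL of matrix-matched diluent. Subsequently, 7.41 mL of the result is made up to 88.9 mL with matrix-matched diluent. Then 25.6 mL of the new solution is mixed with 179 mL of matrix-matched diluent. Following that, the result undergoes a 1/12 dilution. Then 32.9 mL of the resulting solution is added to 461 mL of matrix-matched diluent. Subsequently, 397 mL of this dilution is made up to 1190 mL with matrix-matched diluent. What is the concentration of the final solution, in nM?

Overall dilution factor = 15.02 × 12.00 × 7.992 × 12 × 15.01 × 2.997 = 7.78 × 10⁵.
1.08 M / 7.78 × 10⁵ = 1.39 × 10⁻⁶ M = 1390 nM.

1390 nM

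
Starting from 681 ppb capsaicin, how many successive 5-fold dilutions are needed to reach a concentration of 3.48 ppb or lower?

4

Need 5ⁿ ≥ 196, so n ≥ log(196)/log(5) = 3.28.
Minimum whole steps: n = 4.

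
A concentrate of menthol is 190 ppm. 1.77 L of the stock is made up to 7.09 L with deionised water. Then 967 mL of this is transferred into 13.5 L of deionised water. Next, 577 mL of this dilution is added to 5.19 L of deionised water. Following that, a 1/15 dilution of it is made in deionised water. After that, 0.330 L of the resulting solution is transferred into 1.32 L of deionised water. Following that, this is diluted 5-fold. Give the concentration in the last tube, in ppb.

0.846 ppb

Overall dilution factor = 4.006 × 14.96 × 9.995 × 15 × 5 × 5 = 2.25 × 10⁵.
190 ppm / 2.25 × 10⁵ = 8.46 × 10⁻⁴ ppm = 0.846 ppb.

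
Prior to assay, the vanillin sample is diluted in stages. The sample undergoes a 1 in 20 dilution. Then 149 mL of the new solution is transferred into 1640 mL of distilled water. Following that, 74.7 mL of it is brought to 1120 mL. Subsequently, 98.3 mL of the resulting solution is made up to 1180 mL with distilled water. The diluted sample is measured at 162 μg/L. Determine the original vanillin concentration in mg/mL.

Overall dilution factor = 20 × 12.01 × 14.99 × 12.00 = 4.32 × 10⁴.
Original = 162 μg/L × 4.32 × 10⁴ = 7.00 × 10⁶ μg/L = 7.00 mg/mL.

7.00 mg/mL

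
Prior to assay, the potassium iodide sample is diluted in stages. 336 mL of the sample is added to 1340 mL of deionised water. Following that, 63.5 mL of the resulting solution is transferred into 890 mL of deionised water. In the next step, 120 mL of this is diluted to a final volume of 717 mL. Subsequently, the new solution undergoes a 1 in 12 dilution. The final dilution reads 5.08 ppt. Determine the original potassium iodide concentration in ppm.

Overall dilution factor = 4.988 × 15.02 × 5.975 × 12 = 5370.
Original = 5.08 ppt × 5370 = 2.73 × 10⁴ ppt = 0.0273 ppm.

0.0273 ppm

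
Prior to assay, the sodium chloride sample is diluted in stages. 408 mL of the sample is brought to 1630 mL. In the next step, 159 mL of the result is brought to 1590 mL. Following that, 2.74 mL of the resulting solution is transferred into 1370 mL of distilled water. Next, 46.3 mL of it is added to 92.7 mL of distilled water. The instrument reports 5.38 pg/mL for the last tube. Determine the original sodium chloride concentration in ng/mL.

Overall dilution factor = 3.995 × 10 × 501 × 3.002 = 6.01 × 10⁴.
Original = 5.38 pg/mL × 6.01 × 10⁴ = 3.23 × 10⁵ pg/mL = 323 ng/mL.

323 ng/mL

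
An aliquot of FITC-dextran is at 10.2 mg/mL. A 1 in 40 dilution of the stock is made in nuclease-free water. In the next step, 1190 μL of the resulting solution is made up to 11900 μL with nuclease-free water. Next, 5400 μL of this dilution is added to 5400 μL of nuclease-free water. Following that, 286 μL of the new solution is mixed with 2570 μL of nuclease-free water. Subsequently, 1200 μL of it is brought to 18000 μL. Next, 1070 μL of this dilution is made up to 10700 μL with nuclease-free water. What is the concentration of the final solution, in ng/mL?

Overall dilution factor = 40 × 10 × 2 × 9.986 × 15 × 10 = 1.20 × 10⁶.
10.2 mg/mL / 1.20 × 10⁶ = 8.51 × 10⁻⁶ mg/mL = 8.51 ng/mL.

8.51 ng/mL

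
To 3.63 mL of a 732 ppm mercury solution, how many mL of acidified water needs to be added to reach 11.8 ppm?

222 mL

V₂ = C₁V₁/C₂ = 732 × 3.63 / 11.8 = 225 mL.
Diluent to add = V₂ − V₁ = 225 − 3.63 = 222 mL.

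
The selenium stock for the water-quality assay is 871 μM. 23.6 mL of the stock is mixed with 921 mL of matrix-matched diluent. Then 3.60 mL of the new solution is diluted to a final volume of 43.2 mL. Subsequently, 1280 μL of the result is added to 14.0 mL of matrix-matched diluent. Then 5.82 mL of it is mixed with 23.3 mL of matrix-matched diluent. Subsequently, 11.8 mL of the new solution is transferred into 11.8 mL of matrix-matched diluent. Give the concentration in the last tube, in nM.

Overall dilution factor = 40.03 × 12 × 11.94 × 5.003 × 2 = 5.74 × 10⁴.
871 μM / 5.74 × 10⁴ = 0.0152 μM = 15.2 nM.

15.2 nM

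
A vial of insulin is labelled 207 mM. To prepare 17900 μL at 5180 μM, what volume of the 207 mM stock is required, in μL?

448 μL

5180 μM = 5.18 mM.
V₁ = C₂V₂/C₁ = 5.18 × 17900 / 207 = 448 μL.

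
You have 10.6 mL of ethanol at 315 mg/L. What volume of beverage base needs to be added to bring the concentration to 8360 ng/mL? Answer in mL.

389 mL

8360 ng/mL = 8.36 mg/L.
V₂ = C₁V₁/C₂ = 315 × 10.6 / 8.36 = 399 mL.
Diluent to add = V₂ − V₁ = 399 − 10.6 = 389 mL.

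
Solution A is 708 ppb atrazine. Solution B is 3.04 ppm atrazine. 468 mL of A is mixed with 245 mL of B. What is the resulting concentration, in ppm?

1.51 ppm

C_B = 3.04 ppm = 3040 ppb.
C_mix = (C_A·V_A + C_B·V_B)/(V_A + V_B) = (708×468 + 3040×245) / 713.0 = 1509 ppb = 1.51 ppm.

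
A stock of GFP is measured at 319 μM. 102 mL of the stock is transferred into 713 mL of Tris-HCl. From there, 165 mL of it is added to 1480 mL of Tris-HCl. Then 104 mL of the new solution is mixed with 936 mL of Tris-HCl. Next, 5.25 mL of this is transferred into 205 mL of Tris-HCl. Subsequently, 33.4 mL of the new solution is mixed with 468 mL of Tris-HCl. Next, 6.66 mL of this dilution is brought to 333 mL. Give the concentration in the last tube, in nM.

0.0133 nM

Overall dilution factor = 7.990 × 9.970 × 10 × 40.05 × 15.01 × 50 = 2.39 × 10⁷.
319 μM / 2.39 × 10⁷ = 1.33 × 10⁻⁵ μM = 0.0133 nM.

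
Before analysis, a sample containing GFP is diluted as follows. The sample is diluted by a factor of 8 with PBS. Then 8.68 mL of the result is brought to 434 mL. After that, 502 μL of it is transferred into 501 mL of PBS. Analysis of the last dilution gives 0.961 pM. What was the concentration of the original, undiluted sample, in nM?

Overall dilution factor = 8 × 50 × 999.0 = 4.00 × 10⁵.
Original = 0.961 pM × 4.00 × 10⁵ = 3.84 × 10⁵ pM = 384 nM.

384 nM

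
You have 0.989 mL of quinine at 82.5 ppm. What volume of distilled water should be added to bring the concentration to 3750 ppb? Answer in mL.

20.8 mL

3750 ppb = 3.75 ppm.
V₂ = C₁V₁/C₂ = 82.5 × 0.989 / 3.75 = 21.8 mL.
Diluent to add = V₂ − V₁ = 21.8 − 0.989 = 20.8 mL.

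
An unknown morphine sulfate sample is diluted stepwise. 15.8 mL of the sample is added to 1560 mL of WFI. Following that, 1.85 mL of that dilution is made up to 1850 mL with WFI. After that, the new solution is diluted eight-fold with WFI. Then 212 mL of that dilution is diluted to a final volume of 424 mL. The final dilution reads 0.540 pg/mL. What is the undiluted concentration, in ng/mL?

862 ng/mL

Overall dilution factor = 99.73 × 1000 × 8 × 2 = 1.60 × 10⁶.
Original = 0.540 pg/mL × 1.60 × 10⁶ = 8.62 × 10⁵ pg/mL = 862 ng/mL.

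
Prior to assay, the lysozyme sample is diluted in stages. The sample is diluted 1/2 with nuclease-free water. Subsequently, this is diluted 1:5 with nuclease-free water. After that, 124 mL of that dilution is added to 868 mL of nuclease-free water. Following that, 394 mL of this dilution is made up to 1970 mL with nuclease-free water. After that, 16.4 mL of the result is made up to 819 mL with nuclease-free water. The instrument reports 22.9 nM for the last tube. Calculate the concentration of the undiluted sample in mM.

Overall dilution factor = 2 × 5 × 8 × 5 × 49.94 = 2.00 × 10⁴.
Original = 22.9 nM × 2.00 × 10⁴ = 4.57 × 10⁵ nM = 0.457 mM.

0.457 mM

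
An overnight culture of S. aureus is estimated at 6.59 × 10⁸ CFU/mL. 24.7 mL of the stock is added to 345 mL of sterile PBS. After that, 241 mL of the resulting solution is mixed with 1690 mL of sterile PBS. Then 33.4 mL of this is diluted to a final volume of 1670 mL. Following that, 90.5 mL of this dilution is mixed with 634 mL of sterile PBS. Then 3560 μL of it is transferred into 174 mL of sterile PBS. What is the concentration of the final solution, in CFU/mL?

275 CFU/mL

Overall dilution factor = 14.97 × 8.012 × 50 × 8.006 × 49.88 = 2.39 × 10⁶.
6.59 × 10⁸ CFU/mL / 2.39 × 10⁶ = 275 CFU/mL.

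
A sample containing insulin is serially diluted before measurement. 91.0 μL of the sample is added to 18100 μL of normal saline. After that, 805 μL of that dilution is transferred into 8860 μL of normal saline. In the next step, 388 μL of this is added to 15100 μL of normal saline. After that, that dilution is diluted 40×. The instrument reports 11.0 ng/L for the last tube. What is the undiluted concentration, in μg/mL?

42.2 μg/mL

Overall dilution factor = 199.9 × 12.01 × 39.92 × 40 = 3.83 × 10⁶.
Original = 11.0 ng/L × 3.83 × 10⁶ = 4.22 × 10⁷ ng/L = 42.2 μg/mL.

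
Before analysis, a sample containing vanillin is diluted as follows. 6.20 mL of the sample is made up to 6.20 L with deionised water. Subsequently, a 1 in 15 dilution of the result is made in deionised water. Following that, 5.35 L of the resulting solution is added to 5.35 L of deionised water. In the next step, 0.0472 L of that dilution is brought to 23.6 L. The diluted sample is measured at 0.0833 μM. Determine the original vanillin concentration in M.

Overall dilution factor = 1000 × 15 × 2 × 500 = 1.50 × 10⁷.
Original = 0.0833 μM × 1.50 × 10⁷ = 1.25 × 10⁶ μM = 1.25 M.

1.25 M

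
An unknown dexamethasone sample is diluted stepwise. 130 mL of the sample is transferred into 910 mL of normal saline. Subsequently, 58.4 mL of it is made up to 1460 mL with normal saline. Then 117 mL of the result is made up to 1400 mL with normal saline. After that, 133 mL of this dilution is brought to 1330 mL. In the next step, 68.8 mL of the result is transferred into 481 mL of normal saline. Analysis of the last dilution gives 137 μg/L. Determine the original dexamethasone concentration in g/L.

Overall dilution factor = 8 × 25 × 11.97 × 10 × 7.991 = 1.91 × 10⁵.
Original = 137 μg/L × 1.91 × 10⁵ = 2.62 × 10⁷ μg/L = 26.2 g/L.

26.2 g/L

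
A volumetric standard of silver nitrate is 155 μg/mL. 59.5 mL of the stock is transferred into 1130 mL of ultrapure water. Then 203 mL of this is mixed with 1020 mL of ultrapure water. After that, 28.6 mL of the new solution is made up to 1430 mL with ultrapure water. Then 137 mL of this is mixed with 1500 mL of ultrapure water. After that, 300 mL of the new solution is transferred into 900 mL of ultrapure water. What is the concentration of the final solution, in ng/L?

Overall dilution factor = 19.99 × 6.025 × 50 × 11.95 × 4 = 2.88 × 10⁵.
155 μg/mL / 2.88 × 10⁵ = 5.39 × 10⁻⁴ μg/mL = 539 ng/L.

539 ng/L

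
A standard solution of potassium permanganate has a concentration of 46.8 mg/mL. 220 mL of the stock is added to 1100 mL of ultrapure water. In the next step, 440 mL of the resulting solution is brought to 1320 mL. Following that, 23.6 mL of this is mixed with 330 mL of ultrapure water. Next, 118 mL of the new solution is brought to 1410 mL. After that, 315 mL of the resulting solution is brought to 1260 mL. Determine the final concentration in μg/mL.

3.63 μg/mL

Overall dilution factor = 6 × 3 × 14.98 × 11.95 × 4 = 1.29 × 10⁴.
46.8 mg/mL / 1.29 × 10⁴ = 3.63 × 10⁻³ mg/mL = 3.63 μg/mL.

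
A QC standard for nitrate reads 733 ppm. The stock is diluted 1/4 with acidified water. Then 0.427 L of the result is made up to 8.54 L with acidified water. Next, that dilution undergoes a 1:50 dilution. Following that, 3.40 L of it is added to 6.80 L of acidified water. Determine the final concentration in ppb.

61.1 ppb

Overall dilution factor = 4 × 20 × 50 × 3 = 1.20 × 10⁴.
733 ppm / 1.20 × 10⁴ = 0.0611 ppm = 61.1 ppb.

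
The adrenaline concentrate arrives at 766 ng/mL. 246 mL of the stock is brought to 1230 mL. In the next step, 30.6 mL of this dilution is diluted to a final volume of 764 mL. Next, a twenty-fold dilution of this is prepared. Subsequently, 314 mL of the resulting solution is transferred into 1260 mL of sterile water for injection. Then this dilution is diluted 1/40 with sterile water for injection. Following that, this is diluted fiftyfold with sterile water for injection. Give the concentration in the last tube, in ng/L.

0.0306 ng/L

Overall dilution factor = 5 × 24.97 × 20 × 5.013 × 40 × 50 = 2.50 × 10⁷.
766 ng/mL / 2.50 × 10⁷ = 3.06 × 10⁻⁵ ng/mL = 0.0306 ng/L.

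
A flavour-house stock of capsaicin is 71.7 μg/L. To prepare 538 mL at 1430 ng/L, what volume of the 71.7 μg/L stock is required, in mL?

10.7 mL

1430 ng/L = 1.43 μg/L.
V₁ = C₂V₂/C₁ = 1.43 × 538 / 71.7 = 10.7 mL.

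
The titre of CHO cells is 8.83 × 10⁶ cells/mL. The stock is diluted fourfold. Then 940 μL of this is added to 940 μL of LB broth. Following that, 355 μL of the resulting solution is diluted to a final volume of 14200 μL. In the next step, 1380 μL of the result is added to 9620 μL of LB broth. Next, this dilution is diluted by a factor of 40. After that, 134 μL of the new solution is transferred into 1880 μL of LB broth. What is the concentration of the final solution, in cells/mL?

5.76 cells/mL

Overall dilution factor = 4 × 2 × 40 × 7.971 × 40 × 15.03 = 1.53 × 10⁶.
8.83 × 10⁶ cells/mL / 1.53 × 10⁶ = 5.76 cells/mL.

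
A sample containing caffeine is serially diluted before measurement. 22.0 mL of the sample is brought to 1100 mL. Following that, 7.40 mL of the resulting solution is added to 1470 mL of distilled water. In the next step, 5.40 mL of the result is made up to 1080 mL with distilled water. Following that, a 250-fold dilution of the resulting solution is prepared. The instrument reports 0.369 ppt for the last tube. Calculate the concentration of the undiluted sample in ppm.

Overall dilution factor = 50 × 199.6 × 200 × 250 = 4.99 × 10⁸.
Original = 0.369 ppt × 4.99 × 10⁸ = 1.84 × 10⁸ ppt = 184 ppm.

184 ppm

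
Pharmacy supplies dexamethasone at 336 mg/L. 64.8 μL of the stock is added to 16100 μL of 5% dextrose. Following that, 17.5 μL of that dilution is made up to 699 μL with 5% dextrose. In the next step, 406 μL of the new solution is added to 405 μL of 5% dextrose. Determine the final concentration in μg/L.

16.9 μg/L

Overall dilution factor = 249.5 × 39.94 × 1.998 = 1.99 × 10⁴.
336 mg/L / 1.99 × 10⁴ = 0.0169 mg/L = 16.9 μg/L.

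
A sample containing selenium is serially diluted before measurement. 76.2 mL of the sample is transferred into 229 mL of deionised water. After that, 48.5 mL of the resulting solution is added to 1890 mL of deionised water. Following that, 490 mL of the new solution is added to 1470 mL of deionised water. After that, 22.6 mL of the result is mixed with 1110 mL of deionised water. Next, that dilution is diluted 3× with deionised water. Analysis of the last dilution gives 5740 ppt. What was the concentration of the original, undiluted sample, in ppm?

Overall dilution factor = 4.005 × 39.97 × 4 × 50.12 × 3 = 9.63 × 10⁴.
Original = 5740 ppt × 9.63 × 10⁴ = 5.53 × 10⁸ ppt = 553 ppm.

553 ppm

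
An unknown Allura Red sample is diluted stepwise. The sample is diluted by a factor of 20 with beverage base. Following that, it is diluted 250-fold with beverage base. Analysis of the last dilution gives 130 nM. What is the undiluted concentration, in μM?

650 μM

Overall dilution factor = 20 × 250 = 5000.
Original = 130 nM × 5000 = 6.50 × 10⁵ nM = 650 μM.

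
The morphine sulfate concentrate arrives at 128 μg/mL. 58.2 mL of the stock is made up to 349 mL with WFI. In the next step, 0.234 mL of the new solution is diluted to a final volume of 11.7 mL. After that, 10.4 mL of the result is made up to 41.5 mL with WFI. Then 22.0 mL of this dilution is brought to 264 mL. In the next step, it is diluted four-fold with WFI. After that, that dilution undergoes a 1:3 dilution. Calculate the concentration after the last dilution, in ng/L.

743 ng/L

Overall dilution factor = 5.997 × 50 × 3.990 × 12 × 4 × 3 = 1.72 × 10⁵.
128 μg/mL / 1.72 × 10⁵ = 7.43 × 10⁻⁴ μg/mL = 743 ng/L.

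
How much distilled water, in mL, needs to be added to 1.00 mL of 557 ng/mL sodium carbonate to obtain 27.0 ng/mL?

V₂ = C₁V₁/C₂ = 557 × 1.00 / 27.0 = 20.6 mL.
Diluent to add = V₂ − V₁ = 20.6 − 1.00 = 19.6 mL.

19.6 mL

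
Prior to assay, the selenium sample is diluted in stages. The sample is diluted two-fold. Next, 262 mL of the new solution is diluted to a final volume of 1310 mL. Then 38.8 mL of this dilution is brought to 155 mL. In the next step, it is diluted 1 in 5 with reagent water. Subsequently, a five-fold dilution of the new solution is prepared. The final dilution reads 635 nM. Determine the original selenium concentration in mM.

Overall dilution factor = 2 × 5 × 3.995 × 5 × 5 = 999.
Original = 635 nM × 999 = 6.34 × 10⁵ nM = 0.634 mM.

0.634 mM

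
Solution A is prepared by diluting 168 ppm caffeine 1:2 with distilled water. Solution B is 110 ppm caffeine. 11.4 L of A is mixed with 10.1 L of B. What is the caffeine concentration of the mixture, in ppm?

C_A = 168 ppm / 2 = 84.0 ppm.
C_mix = (C_A·V_A + C_B·V_B)/(V_A + V_B) = (84.0×11.4 + 110×10.1) / 21.50 = 96.2 ppm.

96.2 ppm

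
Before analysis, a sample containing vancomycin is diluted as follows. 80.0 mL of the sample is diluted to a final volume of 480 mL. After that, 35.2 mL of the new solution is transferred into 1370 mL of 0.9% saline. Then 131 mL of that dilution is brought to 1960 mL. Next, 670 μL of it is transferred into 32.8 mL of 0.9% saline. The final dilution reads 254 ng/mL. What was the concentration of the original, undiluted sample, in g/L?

45.5 g/L

Overall dilution factor = 6 × 39.92 × 14.96 × 49.96 = 1.79 × 10⁵.
Original = 254 ng/mL × 1.79 × 10⁵ = 4.55 × 10⁷ ng/mL = 45.5 g/L.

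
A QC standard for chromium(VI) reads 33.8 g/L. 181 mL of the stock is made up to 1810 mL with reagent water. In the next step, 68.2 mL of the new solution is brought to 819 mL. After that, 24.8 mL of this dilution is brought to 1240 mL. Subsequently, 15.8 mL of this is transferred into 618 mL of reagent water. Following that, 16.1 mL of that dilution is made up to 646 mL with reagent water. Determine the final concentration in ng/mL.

Overall dilution factor = 10 × 12.01 × 50 × 40.11 × 40.12 = 9.66 × 10⁶.
33.8 g/L / 9.66 × 10⁶ = 3.50 × 10⁻⁶ g/L = 3.50 ng/mL.

3.50 ng/mL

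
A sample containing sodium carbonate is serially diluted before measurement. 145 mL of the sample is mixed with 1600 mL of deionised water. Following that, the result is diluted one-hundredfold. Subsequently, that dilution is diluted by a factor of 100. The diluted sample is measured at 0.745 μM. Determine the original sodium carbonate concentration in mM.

89.7 mM

Overall dilution factor = 12.03 × 100 × 100 = 1.20 × 10⁵.
Original = 0.745 μM × 1.20 × 10⁵ = 8.97 × 10⁴ μM = 89.7 mM.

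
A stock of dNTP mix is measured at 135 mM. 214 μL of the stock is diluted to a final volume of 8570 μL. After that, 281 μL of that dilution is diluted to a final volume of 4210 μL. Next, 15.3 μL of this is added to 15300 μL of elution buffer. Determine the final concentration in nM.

225 nM

Overall dilution factor = 40.05 × 14.98 × 1001 = 6.01 × 10⁵.
135 mM / 6.01 × 10⁵ = 2.25 × 10⁻⁴ mM = 225 nM.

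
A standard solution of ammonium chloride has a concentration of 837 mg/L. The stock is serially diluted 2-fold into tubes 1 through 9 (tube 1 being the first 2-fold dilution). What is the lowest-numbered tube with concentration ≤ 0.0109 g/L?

Tube n has concentration 837 mg/L / 2ⁿ.
Need 2ⁿ ≥ 837 mg/L / 0.0109 g/L = 76.8, so n ≥ 6.26.
First such tube: n = 7.

tube 7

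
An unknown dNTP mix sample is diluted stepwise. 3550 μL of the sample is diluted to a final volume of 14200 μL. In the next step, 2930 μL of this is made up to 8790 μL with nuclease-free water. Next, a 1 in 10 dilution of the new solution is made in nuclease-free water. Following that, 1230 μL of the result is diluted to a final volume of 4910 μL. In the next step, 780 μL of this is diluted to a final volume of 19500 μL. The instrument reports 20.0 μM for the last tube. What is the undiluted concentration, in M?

0.240 M

Overall dilution factor = 4 × 3 × 10 × 3.992 × 25 = 1.20 × 10⁴.
Original = 20.0 μM × 1.20 × 10⁴ = 2.40 × 10⁵ μM = 0.240 M.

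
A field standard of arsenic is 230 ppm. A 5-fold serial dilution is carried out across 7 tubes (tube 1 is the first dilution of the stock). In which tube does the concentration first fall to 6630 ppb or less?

tube 3

Tube n has concentration 230 ppm / 5ⁿ.
Need 5ⁿ ≥ 230 ppm / 6630 ppb = 34.7, so n ≥ 2.20.
First such tube: n = 3.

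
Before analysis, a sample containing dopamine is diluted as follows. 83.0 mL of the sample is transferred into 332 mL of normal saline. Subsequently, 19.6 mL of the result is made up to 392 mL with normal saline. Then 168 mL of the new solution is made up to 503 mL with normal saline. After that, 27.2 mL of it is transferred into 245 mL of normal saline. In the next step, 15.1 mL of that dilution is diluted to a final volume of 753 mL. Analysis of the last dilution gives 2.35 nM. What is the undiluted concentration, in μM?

351 μM

Overall dilution factor = 5 × 20 × 2.994 × 10.01 × 49.87 = 1.49 × 10⁵.
Original = 2.35 nM × 1.49 × 10⁵ = 3.51 × 10⁵ nM = 351 μM.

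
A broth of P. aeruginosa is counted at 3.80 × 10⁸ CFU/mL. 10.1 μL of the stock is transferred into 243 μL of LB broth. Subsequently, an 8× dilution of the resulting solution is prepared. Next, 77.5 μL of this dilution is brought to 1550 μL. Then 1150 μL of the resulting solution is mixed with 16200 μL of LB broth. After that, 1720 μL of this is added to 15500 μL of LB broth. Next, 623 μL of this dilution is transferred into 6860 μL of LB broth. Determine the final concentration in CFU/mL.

Overall dilution factor = 25.06 × 8 × 20 × 15.09 × 10.01 × 12.01 = 7.27 × 10⁶.
3.80 × 10⁸ CFU/mL / 7.27 × 10⁶ = 52.2 CFU/mL.

52.2 CFU/mL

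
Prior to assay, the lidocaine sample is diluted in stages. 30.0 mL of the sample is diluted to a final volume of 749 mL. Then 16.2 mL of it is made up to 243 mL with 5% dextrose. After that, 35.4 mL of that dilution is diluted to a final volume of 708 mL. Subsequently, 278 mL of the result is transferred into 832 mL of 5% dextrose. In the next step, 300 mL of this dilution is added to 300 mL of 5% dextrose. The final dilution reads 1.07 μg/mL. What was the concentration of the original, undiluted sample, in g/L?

Overall dilution factor = 24.97 × 15 × 20 × 3.993 × 2 = 5.98 × 10⁴.
Original = 1.07 μg/mL × 5.98 × 10⁴ = 6.40 × 10⁴ μg/mL = 64.0 g/L.

64.0 g/L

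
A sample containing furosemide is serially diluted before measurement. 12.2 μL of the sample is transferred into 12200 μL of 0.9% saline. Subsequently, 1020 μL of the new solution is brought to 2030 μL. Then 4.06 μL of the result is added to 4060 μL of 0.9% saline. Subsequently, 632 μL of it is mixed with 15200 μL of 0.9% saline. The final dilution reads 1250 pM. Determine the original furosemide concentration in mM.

62.4 mM

Overall dilution factor = 1001 × 1.990 × 1001 × 25.05 = 5.00 × 10⁷.
Original = 1250 pM × 5.00 × 10⁷ = 6.24 × 10¹⁰ pM = 62.4 mM.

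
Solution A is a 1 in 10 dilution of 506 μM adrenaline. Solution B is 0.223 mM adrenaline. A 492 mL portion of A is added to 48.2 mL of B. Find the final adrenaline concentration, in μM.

C_A = 506 μM / 10 = 50.6 μM.
C_B = 0.223 mM = 223 μM.
C_mix = (C_A·V_A + C_B·V_B)/(V_A + V_B) = (50.6×492 + 223×48.2) / 540.2 = 66.0 μM.

66.0 μM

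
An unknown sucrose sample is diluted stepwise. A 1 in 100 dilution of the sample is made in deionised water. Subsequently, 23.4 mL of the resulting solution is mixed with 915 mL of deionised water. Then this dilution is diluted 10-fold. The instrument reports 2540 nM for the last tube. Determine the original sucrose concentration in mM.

Overall dilution factor = 100 × 40.10 × 10 = 4.01 × 10⁴.
Original = 2540 nM × 4.01 × 10⁴ = 1.02 × 10⁸ nM = 102 mM.

102 mM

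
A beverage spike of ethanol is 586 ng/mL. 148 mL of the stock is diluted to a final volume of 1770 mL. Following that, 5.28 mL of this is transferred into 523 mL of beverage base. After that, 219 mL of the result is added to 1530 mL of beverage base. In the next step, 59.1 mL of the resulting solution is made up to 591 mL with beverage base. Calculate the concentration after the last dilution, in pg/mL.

Overall dilution factor = 11.96 × 100.1 × 7.986 × 10 = 9.56 × 10⁴.
586 ng/mL / 9.56 × 10⁴ = 6.13 × 10⁻³ ng/mL = 6.13 pg/mL.

6.13 pg/mL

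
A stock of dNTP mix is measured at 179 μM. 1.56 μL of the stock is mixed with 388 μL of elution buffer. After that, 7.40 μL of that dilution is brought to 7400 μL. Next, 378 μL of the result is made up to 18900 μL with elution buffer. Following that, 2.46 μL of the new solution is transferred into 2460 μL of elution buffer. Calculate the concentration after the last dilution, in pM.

Overall dilution factor = 249.7 × 1000 × 50 × 1001 = 1.25 × 10¹⁰.
179 μM / 1.25 × 10¹⁰ = 1.43 × 10⁻⁸ μM = 0.0143 pM.

0.0143 pM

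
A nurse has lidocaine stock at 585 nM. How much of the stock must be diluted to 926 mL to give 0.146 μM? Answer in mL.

231 mL

0.146 μM = 146 nM.
V₁ = C₂V₂/C₁ = 146 × 926 / 585 = 231 mL.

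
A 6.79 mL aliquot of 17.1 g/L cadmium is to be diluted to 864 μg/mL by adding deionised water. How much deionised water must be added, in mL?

128 mL

864 μg/mL = 0.864 g/L.
V₂ = C₁V₁/C₂ = 17.1 × 6.79 / 0.864 = 134 mL.
Diluent to add = V₂ − V₁ = 134 − 6.79 = 128 mL.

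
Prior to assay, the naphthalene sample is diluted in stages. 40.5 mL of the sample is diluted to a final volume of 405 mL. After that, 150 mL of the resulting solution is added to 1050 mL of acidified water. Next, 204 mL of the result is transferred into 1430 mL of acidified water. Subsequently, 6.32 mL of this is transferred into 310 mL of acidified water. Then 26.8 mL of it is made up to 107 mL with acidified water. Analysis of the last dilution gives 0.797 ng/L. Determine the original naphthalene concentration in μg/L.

Overall dilution factor = 10 × 8 × 8.010 × 50.05 × 3.993 = 1.28 × 10⁵.
Original = 0.797 ng/L × 1.28 × 10⁵ = 1.02 × 10⁵ ng/L = 102 μg/L.

102 μg/L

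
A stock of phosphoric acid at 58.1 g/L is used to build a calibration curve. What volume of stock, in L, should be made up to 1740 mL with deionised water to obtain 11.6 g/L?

0.347 L

V₁ = C₂V₂/C₁ = 11.6 × 1740 / 58.1 = 347 mL = 0.347 L.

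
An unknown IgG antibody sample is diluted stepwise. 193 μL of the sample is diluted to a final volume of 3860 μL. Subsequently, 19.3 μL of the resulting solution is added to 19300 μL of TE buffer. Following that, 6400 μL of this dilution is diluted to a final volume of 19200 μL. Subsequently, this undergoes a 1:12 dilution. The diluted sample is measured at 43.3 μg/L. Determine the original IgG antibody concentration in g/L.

31.2 g/L

Overall dilution factor = 20 × 1001 × 3 × 12 = 7.21 × 10⁵.
Original = 43.3 μg/L × 7.21 × 10⁵ = 3.12 × 10⁷ μg/L = 31.2 g/L.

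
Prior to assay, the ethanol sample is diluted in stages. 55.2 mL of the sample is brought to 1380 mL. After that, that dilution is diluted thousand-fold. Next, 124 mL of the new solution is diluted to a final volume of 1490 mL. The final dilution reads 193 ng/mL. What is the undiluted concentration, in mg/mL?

58.0 mg/mL

Overall dilution factor = 25 × 1000 × 12.02 = 3.00 × 10⁵.
Original = 193 ng/mL × 3.00 × 10⁵ = 5.80 × 10⁷ ng/mL = 58.0 mg/mL.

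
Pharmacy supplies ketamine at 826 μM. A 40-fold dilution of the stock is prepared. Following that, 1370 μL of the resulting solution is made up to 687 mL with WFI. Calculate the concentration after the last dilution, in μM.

0.0412 μM

Overall dilution factor = 40 × 501.5 = 2.01 × 10⁴.
826 μM / 2.01 × 10⁴ = 0.0412 μM.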